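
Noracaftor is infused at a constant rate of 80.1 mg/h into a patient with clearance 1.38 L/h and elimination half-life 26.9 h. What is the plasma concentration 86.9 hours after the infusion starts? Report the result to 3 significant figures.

51.9 µg/mL

Css = rate / CL = 80.1 / 1.38 = 58.04 µg/mL
k = ln 2 / 26.9 = 0.02577 h⁻¹
C(t) = Css (1 − e^(−kt)) = 58.04 × (1 − e^(−2.239)) = 58.04 × 0.8935 ≈ 51.9 µg/mL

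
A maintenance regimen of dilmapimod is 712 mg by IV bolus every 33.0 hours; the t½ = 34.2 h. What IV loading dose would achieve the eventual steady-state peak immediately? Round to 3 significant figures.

1460 mg

k = ln 2 / 34.2 = 0.02027 h⁻¹
Accumulation ratio R = 1 / (1 − e^(−kτ)) = 1 / (1 − e^(−0.02027×33.0)) = 1 / (1 − 0.5123) = 2.050
Loading dose = maintenance dose × R = 712 × 2.050 ≈ 1460 mg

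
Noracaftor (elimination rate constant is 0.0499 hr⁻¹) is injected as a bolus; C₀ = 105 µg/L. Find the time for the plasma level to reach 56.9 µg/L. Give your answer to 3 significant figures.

C(t) = C₀ e^(−kt)  ⇒  t = ln(C₀/C) / k
t = ln(105/56.9) / 0.04990 = 0.6127 / 0.04990 ≈ 12.3 hours

12.3 hours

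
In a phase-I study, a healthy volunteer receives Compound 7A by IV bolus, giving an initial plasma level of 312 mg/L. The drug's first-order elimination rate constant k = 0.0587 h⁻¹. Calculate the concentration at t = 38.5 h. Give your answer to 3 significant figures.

32.6 mg/L

C(t) = C₀ e^(−kt) = 312 × e^(−0.05870 × 38.5) = 312 × e^(−2.260) = 312 × 0.1044 ≈ 32.6 mg/L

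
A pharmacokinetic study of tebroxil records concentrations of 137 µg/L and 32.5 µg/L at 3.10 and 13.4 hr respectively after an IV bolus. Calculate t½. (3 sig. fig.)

k = ln(C₁/C₂) / (t₂ − t₁) = ln(137/32.5) / (13.4 − 3.10)
  = 1.439 / 10.30 = 0.1397 hr⁻¹
t½ = ln 2 / k = ln 2 / 0.1397 ≈ 4.96 hours

4.96 hours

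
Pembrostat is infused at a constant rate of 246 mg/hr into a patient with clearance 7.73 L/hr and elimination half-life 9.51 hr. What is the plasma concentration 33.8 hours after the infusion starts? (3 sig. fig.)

29.1 µg/mL

Css = rate / CL = 246 / 7.73 = 31.82 µg/mL
k = ln 2 / 9.51 = 0.07289 hr⁻¹
C(t) = Css (1 − e^(−kt)) = 31.82 × (1 − e^(−2.464)) = 31.82 × 0.9149 ≈ 29.1 µg/mL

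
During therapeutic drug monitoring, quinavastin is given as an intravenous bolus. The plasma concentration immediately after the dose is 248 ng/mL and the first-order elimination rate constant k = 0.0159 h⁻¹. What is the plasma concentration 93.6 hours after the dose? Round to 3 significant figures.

56.0 ng/mL

C(t) = C₀ e^(−kt) = 248 × e^(−0.01590 × 93.6) = 248 × e^(−1.488) = 248 × 0.2258 ≈ 56.0 ng/mL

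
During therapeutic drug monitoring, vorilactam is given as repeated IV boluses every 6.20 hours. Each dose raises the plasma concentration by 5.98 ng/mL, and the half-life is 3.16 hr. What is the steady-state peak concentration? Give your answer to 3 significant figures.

8.04 ng/mL

k = ln 2 / 3.16 = 0.2194 hr⁻¹
Fraction remaining after one interval: e^(−kτ) = e^(−0.2194 × 6.20) = 0.2567
R = 1 / (1 − 0.2567) = 1.345
Css,max = 5.98 × 1.345 ≈ 8.04 ng/mL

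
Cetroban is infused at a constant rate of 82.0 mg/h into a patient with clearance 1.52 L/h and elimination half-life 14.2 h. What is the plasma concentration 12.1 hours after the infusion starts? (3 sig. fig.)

Css = rate / CL = 82.0 / 1.52 = 53.95 mg/L
k = ln 2 / 14.2 = 0.04881 h⁻¹
C(t) = Css (1 − e^(−kt)) = 53.95 × (1 − e^(−0.5906)) = 53.95 × 0.4460 ≈ 24.1 mg/L

24.1 mg/L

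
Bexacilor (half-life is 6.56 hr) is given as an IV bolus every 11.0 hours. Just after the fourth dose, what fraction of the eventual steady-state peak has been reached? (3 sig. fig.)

0.990

k = ln 2 / 6.56 = 0.1057 hr⁻¹
f_n = 1 − e^(−nkτ) = 1 − e^(−4 × 0.1057 × 11.0) = 1 − e^(−4.649) = 1 − 0.009570 ≈ 0.990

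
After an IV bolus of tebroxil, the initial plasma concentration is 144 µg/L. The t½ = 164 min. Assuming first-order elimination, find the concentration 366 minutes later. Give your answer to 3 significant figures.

30.7 µg/L

k = ln 2 / 164 = 0.004227 min⁻¹
366 min is 2.232 half-lives, so C = 144 × (1/2)^2.232 = 144 × 0.2129 ≈ 30.7 µg/L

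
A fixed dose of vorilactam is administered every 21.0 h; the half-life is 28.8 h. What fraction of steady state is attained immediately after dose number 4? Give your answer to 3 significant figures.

k = ln 2 / 28.8 = 0.02407 h⁻¹
f_n = 1 − e^(−nkτ) = 1 − e^(−4 × 0.02407 × 21.0) = 1 − e^(−2.022) = 1 − 0.1324 ≈ 0.868

0.868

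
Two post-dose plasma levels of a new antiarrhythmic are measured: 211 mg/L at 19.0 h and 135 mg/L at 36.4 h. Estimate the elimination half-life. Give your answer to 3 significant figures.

27.0 hours

k = ln(C₁/C₂) / (t₂ − t₁) = ln(211/135) / (36.4 − 19.0)
  = 0.4466 / 17.40 = 0.02567 h⁻¹
t½ = ln 2 / k = ln 2 / 0.02567 ≈ 27.0 hours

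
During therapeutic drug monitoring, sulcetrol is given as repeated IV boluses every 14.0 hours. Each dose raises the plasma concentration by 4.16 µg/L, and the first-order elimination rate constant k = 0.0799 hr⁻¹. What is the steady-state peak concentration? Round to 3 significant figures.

Fraction remaining after one interval: e^(−kτ) = e^(−0.07990 × 14.0) = 0.3267
R = 1 / (1 − 0.3267) = 1.485
Css,max = 4.16 × 1.485 ≈ 6.18 µg/L

6.18 µg/L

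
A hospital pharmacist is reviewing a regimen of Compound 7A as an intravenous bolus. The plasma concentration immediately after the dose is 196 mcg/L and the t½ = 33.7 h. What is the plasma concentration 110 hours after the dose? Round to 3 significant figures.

k = ln 2 / 33.7 = 0.02057 h⁻¹
C(t) = C₀ e^(−kt) = 196 × e^(−0.02057 × 110) = 196 × e^(−2.262) = 196 × 0.1041 ≈ 20.4 mcg/L

20.4 mcg/L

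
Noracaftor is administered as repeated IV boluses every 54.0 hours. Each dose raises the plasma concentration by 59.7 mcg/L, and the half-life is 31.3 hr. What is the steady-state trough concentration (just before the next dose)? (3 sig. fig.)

k = ln 2 / 31.3 = 0.02215 hr⁻¹
Fraction remaining after one interval: e^(−kτ) = e^(−0.02215 × 54.0) = 0.3024
R = 1 / (1 − 0.3024) = 1.434
Css,max = 59.7 × 1.434 = 85.59 mcg/L
Css,min = Css,max × e^(−kτ) = 85.59 × 0.3024 ≈ 25.9 mcg/L

25.9 mcg/L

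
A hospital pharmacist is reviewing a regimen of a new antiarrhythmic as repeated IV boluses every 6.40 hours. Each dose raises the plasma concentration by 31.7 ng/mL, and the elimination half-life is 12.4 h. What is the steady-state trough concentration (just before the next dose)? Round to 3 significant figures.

73.7 ng/mL

k = ln 2 / 12.4 = 0.05590 h⁻¹
Fraction remaining after one interval: e^(−kτ) = e^(−0.05590 × 6.40) = 0.6992
R = 1 / (1 − 0.6992) = 3.325
Css,max = 31.7 × 3.325 = 105.4 ng/mL
Css,min = Css,max × e^(−kτ) = 105.4 × 0.6992 ≈ 73.7 ng/mL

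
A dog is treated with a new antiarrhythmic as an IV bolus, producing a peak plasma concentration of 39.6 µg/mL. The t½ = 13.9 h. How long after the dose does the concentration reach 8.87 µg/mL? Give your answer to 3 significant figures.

30.0 hours

k = ln 2 / 13.9 = 0.04987 h⁻¹
C(t) = C₀ e^(−kt)  ⇒  t = ln(C₀/C) / k
t = ln(39.6/8.87) / 0.04987 = 1.496 / 0.04987 ≈ 30.0 hours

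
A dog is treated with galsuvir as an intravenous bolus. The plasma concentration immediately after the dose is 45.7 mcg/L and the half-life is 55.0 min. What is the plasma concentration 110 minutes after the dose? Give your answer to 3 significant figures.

11.4 mcg/L

k = ln 2 / 55.0 = 0.01260 min⁻¹
110 min is 2.000 half-lives, so C = 45.7 × (1/2)^2.000 = 45.7 × 0.2500 ≈ 11.4 mcg/L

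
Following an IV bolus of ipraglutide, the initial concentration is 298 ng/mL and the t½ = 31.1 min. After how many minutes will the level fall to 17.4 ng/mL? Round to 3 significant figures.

127 minutes

k = ln 2 / 31.1 = 0.02229 min⁻¹
C(t) = C₀ e^(−kt)  ⇒  t = ln(C₀/C) / k
t = ln(298/17.4) / 0.02229 = 2.841 / 0.02229 ≈ 127 minutes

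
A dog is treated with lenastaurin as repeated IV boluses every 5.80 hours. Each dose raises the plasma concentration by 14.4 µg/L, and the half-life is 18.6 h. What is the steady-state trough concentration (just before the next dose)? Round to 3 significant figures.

k = ln 2 / 18.6 = 0.03727 h⁻¹
Fraction remaining after one interval: e^(−kτ) = e^(−0.03727 × 5.80) = 0.8056
R = 1 / (1 − 0.8056) = 5.145
Css,max = 14.4 × 5.145 = 74.08 µg/L
Css,min = Css,max × e^(−kτ) = 74.08 × 0.8056 ≈ 59.7 µg/L

59.7 µg/L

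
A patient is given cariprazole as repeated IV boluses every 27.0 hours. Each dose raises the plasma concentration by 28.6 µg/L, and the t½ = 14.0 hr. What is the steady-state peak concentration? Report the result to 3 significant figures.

k = ln 2 / 14.0 = 0.04951 hr⁻¹
Fraction remaining after one interval: e^(−kτ) = e^(−0.04951 × 27.0) = 0.2627
R = 1 / (1 − 0.2627) = 1.356
Css,max = 28.6 × 1.356 ≈ 38.8 µg/L

38.8 µg/L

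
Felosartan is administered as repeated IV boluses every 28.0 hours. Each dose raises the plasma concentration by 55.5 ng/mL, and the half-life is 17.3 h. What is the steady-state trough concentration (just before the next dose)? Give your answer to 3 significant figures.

26.8 ng/mL

k = ln 2 / 17.3 = 0.04007 h⁻¹
Fraction remaining after one interval: e^(−kτ) = e^(−0.04007 × 28.0) = 0.3257
R = 1 / (1 − 0.3257) = 1.483
Css,max = 55.5 × 1.483 = 82.30 ng/mL
Css,min = Css,max × e^(−kτ) = 82.30 × 0.3257 ≈ 26.8 ng/mL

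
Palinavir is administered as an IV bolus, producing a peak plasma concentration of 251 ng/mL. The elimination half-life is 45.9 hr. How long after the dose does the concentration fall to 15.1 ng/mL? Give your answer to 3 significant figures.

k = ln 2 / 45.9 = 0.01510 hr⁻¹
C(t) = C₀ e^(−kt)  ⇒  t = ln(C₀/C) / k
t = ln(251/15.1) / 0.01510 = 2.811 / 0.01510 ≈ 186 hours

186 hours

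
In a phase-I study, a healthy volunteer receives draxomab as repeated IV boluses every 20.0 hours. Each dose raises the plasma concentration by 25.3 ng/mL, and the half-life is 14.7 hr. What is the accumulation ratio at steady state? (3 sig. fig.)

k = ln 2 / 14.7 = 0.04715 hr⁻¹
Fraction remaining after one interval: e^(−kτ) = e^(−0.04715 × 20.0) = 0.3894
R = 1 / (1 − 0.3894) = 1 / 0.6106 ≈ 1.64

1.64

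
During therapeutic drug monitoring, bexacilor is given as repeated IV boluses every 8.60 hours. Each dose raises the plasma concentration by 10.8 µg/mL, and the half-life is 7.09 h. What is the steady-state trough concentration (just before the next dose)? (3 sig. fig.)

k = ln 2 / 7.09 = 0.09776 h⁻¹
Fraction remaining after one interval: e^(−kτ) = e^(−0.09776 × 8.60) = 0.4314
R = 1 / (1 − 0.4314) = 1.759
Css,max = 10.8 × 1.759 = 18.99 µg/mL
Css,min = Css,max × e^(−kτ) = 18.99 × 0.4314 ≈ 8.19 µg/mL

8.19 µg/mL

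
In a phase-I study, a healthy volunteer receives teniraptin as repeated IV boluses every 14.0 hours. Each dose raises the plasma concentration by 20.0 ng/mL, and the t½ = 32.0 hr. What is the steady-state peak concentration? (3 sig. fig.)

k = ln 2 / 32.0 = 0.02166 hr⁻¹
Fraction remaining after one interval: e^(−kτ) = e^(−0.02166 × 14.0) = 0.7384
R = 1 / (1 − 0.7384) = 3.823
Css,max = 20.0 × 3.823 ≈ 76.5 ng/mL

76.5 ng/mL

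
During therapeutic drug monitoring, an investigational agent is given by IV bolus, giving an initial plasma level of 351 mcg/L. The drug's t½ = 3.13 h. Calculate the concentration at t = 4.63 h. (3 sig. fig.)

k = ln 2 / 3.13 = 0.2215 h⁻¹
C(t) = C₀ e^(−kt) = 351 × e^(−0.2215 × 4.63) = 351 × e^(−1.025) = 351 × 0.3587 ≈ 126 mcg/L

126 mcg/L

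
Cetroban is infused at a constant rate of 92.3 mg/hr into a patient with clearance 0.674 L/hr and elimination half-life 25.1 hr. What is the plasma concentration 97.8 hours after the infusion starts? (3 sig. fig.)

Css = rate / CL = 92.3 / 0.674 = 136.9 µg/mL
k = ln 2 / 25.1 = 0.02762 hr⁻¹
C(t) = Css (1 − e^(−kt)) = 136.9 × (1 − e^(−2.701)) = 136.9 × 0.9328 ≈ 128 µg/mL

128 µg/mL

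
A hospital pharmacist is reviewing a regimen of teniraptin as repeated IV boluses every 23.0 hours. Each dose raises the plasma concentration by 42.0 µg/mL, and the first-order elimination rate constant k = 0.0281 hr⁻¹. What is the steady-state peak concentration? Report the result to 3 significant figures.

88.2 µg/mL

Fraction remaining after one interval: e^(−kτ) = e^(−0.02810 × 23.0) = 0.5240
R = 1 / (1 − 0.5240) = 2.101
Css,max = 42.0 × 2.101 ≈ 88.2 µg/mL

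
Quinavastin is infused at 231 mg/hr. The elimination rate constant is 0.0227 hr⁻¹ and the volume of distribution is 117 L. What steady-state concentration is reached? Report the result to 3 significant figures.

CL = k · V = 0.0227 × 117 = 2.656 L/hr
Css = rate / CL = 231 / 2.656 ≈ 87.0 mg/L

87.0 mg/L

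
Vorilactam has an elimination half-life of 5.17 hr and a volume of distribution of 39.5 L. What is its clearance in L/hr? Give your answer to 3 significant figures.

5.30 L/hr

k = ln 2 / t½ = ln 2 / 5.17 = 0.1341 hr⁻¹
CL = k · V = 0.1341 × 39.5 ≈ 5.30 L/hr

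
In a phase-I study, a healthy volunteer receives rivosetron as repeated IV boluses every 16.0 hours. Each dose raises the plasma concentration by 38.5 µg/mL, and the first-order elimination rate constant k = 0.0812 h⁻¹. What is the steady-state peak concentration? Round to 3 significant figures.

52.9 µg/mL

Fraction remaining after one interval: e^(−kτ) = e^(−0.08120 × 16.0) = 0.2727
R = 1 / (1 − 0.2727) = 1.375
Css,max = 38.5 × 1.375 ≈ 52.9 µg/mL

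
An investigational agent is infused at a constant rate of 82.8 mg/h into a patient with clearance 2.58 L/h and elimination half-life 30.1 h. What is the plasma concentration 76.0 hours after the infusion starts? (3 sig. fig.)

26.5 µg/mL

Css = rate / CL = 82.8 / 2.58 = 32.09 µg/mL
k = ln 2 / 30.1 = 0.02303 h⁻¹
C(t) = Css (1 − e^(−kt)) = 32.09 × (1 − e^(−1.750)) = 32.09 × 0.8263 ≈ 26.5 µg/mL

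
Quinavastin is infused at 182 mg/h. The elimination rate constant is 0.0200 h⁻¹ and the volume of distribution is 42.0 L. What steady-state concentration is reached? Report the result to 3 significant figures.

217 mg/L

CL = k · V = 0.0200 × 42.0 = 0.8400 L/h
Css = rate / CL = 182 / 0.8400 ≈ 217 mg/L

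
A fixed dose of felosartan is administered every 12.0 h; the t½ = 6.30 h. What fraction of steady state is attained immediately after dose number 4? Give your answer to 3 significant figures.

0.995

k = ln 2 / 6.30 = 0.1100 h⁻¹
f_n = 1 − e^(−nkτ) = 1 − e^(−4 × 0.1100 × 12.0) = 1 − e^(−5.281) = 1 − 0.005087 ≈ 0.995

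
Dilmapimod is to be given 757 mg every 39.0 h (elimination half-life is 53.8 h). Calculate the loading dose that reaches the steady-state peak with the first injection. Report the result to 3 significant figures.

1920 mg

k = ln 2 / 53.8 = 0.01288 h⁻¹
Accumulation ratio R = 1 / (1 − e^(−kτ)) = 1 / (1 − e^(−0.01288×39.0)) = 1 / (1 − 0.6050) = 2.532
Loading dose = maintenance dose × R = 757 × 2.532 ≈ 1920 mg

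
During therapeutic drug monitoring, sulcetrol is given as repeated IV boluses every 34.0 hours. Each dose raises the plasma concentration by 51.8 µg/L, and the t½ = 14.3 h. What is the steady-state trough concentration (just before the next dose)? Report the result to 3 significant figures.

k = ln 2 / 14.3 = 0.04847 h⁻¹
Fraction remaining after one interval: e^(−kτ) = e^(−0.04847 × 34.0) = 0.1924
R = 1 / (1 − 0.1924) = 1.238
Css,max = 51.8 × 1.238 = 64.14 µg/L
Css,min = Css,max × e^(−kτ) = 64.14 × 0.1924 ≈ 12.3 µg/L

12.3 µg/L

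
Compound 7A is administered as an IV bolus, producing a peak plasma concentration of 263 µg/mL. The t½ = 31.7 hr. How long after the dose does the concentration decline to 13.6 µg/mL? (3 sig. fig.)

135 hours

k = ln 2 / 31.7 = 0.02187 hr⁻¹
C(t) = C₀ e^(−kt)  ⇒  t = ln(C₀/C) / k
t = ln(263/13.6) / 0.02187 = 2.962 / 0.02187 ≈ 135 hours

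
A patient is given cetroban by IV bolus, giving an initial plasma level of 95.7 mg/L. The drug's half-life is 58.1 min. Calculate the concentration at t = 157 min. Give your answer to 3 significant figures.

k = ln 2 / 58.1 = 0.01193 min⁻¹
C(t) = C₀ e^(−kt) = 95.7 × e^(−0.01193 × 157) = 95.7 × e^(−1.873) = 95.7 × 0.1537 ≈ 14.7 mg/L

14.7 mg/L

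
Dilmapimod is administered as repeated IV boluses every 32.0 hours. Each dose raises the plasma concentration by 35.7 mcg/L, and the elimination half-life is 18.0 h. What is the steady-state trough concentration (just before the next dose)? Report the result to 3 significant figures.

k = ln 2 / 18.0 = 0.03851 h⁻¹
Fraction remaining after one interval: e^(−kτ) = e^(−0.03851 × 32.0) = 0.2916
R = 1 / (1 − 0.2916) = 1.412
Css,max = 35.7 × 1.412 = 50.40 mcg/L
Css,min = Css,max × e^(−kτ) = 50.40 × 0.2916 ≈ 14.7 mcg/L

14.7 mcg/L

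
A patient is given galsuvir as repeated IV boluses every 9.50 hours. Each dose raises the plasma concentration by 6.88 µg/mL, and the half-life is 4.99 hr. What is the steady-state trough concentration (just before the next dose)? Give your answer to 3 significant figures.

k = ln 2 / 4.99 = 0.1389 hr⁻¹
Fraction remaining after one interval: e^(−kτ) = e^(−0.1389 × 9.50) = 0.2672
R = 1 / (1 − 0.2672) = 1.365
Css,max = 6.88 × 1.365 = 9.389 µg/mL
Css,min = Css,max × e^(−kτ) = 9.389 × 0.2672 ≈ 2.51 µg/mL

2.51 µg/mL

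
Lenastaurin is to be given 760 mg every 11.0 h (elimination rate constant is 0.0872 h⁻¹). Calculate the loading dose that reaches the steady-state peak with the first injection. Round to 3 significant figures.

1230 mg

Accumulation ratio R = 1 / (1 − e^(−kτ)) = 1 / (1 − e^(−0.08720×11.0)) = 1 / (1 − 0.3832) = 1.621
Loading dose = maintenance dose × R = 760 × 1.621 ≈ 1230 mg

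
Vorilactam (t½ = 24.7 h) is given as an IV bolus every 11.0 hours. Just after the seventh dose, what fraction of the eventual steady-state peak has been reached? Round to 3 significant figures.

0.885

k = ln 2 / 24.7 = 0.02806 h⁻¹
f_n = 1 − e^(−nkτ) = 1 − e^(−7 × 0.02806 × 11.0) = 1 − e^(−2.161) = 1 − 0.1152 ≈ 0.885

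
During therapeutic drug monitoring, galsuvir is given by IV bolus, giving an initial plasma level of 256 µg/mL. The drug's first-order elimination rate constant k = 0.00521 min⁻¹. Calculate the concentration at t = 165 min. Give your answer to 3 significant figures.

C(t) = C₀ e^(−kt) = 256 × e^(−0.005210 × 165) = 256 × e^(−0.8597) = 256 × 0.4233 ≈ 108 µg/mL

108 µg/mL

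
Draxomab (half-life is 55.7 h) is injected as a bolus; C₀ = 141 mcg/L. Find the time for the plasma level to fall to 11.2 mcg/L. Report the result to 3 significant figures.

204 hours

k = ln 2 / 55.7 = 0.01244 h⁻¹
C(t) = C₀ e^(−kt)  ⇒  t = ln(C₀/C) / k
t = ln(141/11.2) / 0.01244 = 2.533 / 0.01244 ≈ 204 hours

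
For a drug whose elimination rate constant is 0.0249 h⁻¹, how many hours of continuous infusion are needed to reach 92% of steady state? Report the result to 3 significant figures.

101 hours

f = 1 − e^(−kt)  ⇒  t = −ln(1 − f) / k
t = −ln(1 − 0.92) / 0.02490 = 2.526 / 0.02490 ≈ 101 hours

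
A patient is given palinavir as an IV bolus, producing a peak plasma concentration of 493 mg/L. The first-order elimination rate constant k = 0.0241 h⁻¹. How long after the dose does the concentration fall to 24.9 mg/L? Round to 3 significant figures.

124 hours

C(t) = C₀ e^(−kt)  ⇒  t = ln(C₀/C) / k
t = ln(493/24.9) / 0.02410 = 2.986 / 0.02410 ≈ 124 hours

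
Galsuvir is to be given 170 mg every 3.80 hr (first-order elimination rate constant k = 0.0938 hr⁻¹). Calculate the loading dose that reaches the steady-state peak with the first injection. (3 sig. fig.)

Accumulation ratio R = 1 / (1 − e^(−kτ)) = 1 / (1 − e^(−0.09380×3.80)) = 1 / (1 − 0.7002) = 3.335
Loading dose = maintenance dose × R = 170 × 3.335 ≈ 567 mg

567 mg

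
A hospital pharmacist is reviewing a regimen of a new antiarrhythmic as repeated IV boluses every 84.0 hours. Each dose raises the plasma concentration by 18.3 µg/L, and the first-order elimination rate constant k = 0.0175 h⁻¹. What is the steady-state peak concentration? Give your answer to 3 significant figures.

23.8 µg/L

Fraction remaining after one interval: e^(−kτ) = e^(−0.01750 × 84.0) = 0.2299
R = 1 / (1 − 0.2299) = 1.299
Css,max = 18.3 × 1.299 ≈ 23.8 µg/L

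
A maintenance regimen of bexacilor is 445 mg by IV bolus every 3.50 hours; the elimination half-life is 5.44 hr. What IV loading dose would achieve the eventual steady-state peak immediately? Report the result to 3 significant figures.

1240 mg

k = ln 2 / 5.44 = 0.1274 hr⁻¹
Accumulation ratio R = 1 / (1 − e^(−kτ)) = 1 / (1 − e^(−0.1274×3.50)) = 1 / (1 − 0.6402) = 2.779
Loading dose = maintenance dose × R = 445 × 2.779 ≈ 1240 mg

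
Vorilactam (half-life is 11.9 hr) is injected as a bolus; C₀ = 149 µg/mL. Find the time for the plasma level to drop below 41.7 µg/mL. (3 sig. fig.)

k = ln 2 / 11.9 = 0.05825 hr⁻¹
C(t) = C₀ e^(−kt)  ⇒  t = ln(C₀/C) / k
t = ln(149/41.7) / 0.05825 = 1.273 / 0.05825 ≈ 21.9 hours

21.9 hours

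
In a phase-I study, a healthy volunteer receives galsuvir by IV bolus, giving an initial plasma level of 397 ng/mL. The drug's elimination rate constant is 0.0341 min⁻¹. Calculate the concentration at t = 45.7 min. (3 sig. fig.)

83.6 ng/mL

C(t) = C₀ e^(−kt) = 397 × e^(−0.03410 × 45.7) = 397 × e^(−1.558) = 397 × 0.2105 ≈ 83.6 ng/mL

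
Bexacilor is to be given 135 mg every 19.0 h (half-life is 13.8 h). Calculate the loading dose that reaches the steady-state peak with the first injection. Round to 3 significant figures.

220 mg

k = ln 2 / 13.8 = 0.05023 h⁻¹
Accumulation ratio R = 1 / (1 − e^(−kτ)) = 1 / (1 − e^(−0.05023×19.0)) = 1 / (1 − 0.3851) = 1.626
Loading dose = maintenance dose × R = 135 × 1.626 ≈ 220 mg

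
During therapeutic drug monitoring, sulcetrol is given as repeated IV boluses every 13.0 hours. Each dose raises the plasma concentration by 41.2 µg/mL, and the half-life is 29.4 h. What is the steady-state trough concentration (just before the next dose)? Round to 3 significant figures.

115 µg/mL

k = ln 2 / 29.4 = 0.02358 h⁻¹
Fraction remaining after one interval: e^(−kτ) = e^(−0.02358 × 13.0) = 0.7360
R = 1 / (1 − 0.7360) = 3.788
Css,max = 41.2 × 3.788 = 156.1 µg/mL
Css,min = Css,max × e^(−kτ) = 156.1 × 0.7360 ≈ 115 µg/mL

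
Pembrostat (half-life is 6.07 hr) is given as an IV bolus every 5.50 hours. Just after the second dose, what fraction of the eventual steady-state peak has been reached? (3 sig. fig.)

0.715

k = ln 2 / 6.07 = 0.1142 hr⁻¹
f_n = 1 − e^(−nkτ) = 1 − e^(−2 × 0.1142 × 5.50) = 1 − e^(−1.256) = 1 − 0.2848 ≈ 0.715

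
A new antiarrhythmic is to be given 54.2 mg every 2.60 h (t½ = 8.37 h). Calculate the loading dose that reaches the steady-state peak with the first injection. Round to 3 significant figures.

k = ln 2 / 8.37 = 0.08281 h⁻¹
Accumulation ratio R = 1 / (1 − e^(−kτ)) = 1 / (1 − e^(−0.08281×2.60)) = 1 / (1 − 0.8063) = 5.162
Loading dose = maintenance dose × R = 54.2 × 5.162 ≈ 280 mg

280 mg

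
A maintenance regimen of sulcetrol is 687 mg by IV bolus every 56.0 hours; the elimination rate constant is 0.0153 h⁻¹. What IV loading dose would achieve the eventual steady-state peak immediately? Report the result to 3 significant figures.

Accumulation ratio R = 1 / (1 − e^(−kτ)) = 1 / (1 − e^(−0.01530×56.0)) = 1 / (1 − 0.4245) = 1.738
Loading dose = maintenance dose × R = 687 × 1.738 ≈ 1190 mg

1190 mg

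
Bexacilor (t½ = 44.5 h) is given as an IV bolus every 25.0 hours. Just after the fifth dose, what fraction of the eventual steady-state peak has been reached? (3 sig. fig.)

k = ln 2 / 44.5 = 0.01558 h⁻¹
f_n = 1 − e^(−nkτ) = 1 − e^(−5 × 0.01558 × 25.0) = 1 − e^(−1.947) = 1 − 0.1427 ≈ 0.857

0.857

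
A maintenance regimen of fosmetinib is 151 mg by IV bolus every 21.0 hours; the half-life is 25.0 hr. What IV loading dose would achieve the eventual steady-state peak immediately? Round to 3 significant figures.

k = ln 2 / 25.0 = 0.02773 hr⁻¹
Accumulation ratio R = 1 / (1 − e^(−kτ)) = 1 / (1 − e^(−0.02773×21.0)) = 1 / (1 − 0.5586) = 2.266
Loading dose = maintenance dose × R = 151 × 2.266 ≈ 342 mg

342 mg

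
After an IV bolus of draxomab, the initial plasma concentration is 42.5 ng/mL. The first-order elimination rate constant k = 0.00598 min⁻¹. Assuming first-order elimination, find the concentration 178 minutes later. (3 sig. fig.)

14.7 ng/mL

C(t) = C₀ e^(−kt) = 42.5 × e^(−0.005980 × 178) = 42.5 × e^(−1.064) = 42.5 × 0.3449 ≈ 14.7 ng/mL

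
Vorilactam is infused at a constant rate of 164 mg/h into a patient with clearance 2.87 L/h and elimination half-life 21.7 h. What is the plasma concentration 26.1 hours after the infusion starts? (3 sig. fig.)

Css = rate / CL = 164 / 2.87 = 57.14 mg/L
k = ln 2 / 21.7 = 0.03194 h⁻¹
C(t) = Css (1 − e^(−kt)) = 57.14 × (1 − e^(−0.8337)) = 57.14 × 0.5656 ≈ 32.3 mg/L

32.3 mg/L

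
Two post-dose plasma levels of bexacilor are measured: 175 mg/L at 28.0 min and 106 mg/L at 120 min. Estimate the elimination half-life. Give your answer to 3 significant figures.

k = ln(C₁/C₂) / (t₂ − t₁) = ln(175/106) / (120 − 28.0)
  = 0.5013 / 92.00 = 0.005449 min⁻¹
t½ = ln 2 / k = ln 2 / 0.005449 ≈ 127 minutes

127 minutes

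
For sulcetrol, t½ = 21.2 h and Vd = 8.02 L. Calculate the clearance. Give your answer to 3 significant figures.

0.262 L/h

k = ln 2 / t½ = ln 2 / 21.2 = 0.03270 h⁻¹
CL = k · V = 0.03270 × 8.02 ≈ 0.262 L/h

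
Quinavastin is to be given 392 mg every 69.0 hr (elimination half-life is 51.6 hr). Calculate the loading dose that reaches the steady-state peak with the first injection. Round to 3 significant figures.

649 mg

k = ln 2 / 51.6 = 0.01343 hr⁻¹
Accumulation ratio R = 1 / (1 − e^(−kτ)) = 1 / (1 − e^(−0.01343×69.0)) = 1 / (1 − 0.3958) = 1.655
Loading dose = maintenance dose × R = 392 × 1.655 ≈ 649 mg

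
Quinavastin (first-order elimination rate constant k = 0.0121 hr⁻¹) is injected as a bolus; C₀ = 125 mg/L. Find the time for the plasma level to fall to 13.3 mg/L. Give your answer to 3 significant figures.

185 hours

C(t) = C₀ e^(−kt)  ⇒  t = ln(C₀/C) / k
t = ln(125/13.3) / 0.01210 = 2.241 / 0.01210 ≈ 185 hours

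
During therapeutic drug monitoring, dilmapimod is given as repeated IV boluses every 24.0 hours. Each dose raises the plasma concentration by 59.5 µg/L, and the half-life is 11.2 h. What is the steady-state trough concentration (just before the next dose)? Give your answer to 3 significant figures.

k = ln 2 / 11.2 = 0.06189 h⁻¹
Fraction remaining after one interval: e^(−kτ) = e^(−0.06189 × 24.0) = 0.2264
R = 1 / (1 − 0.2264) = 1.293
Css,max = 59.5 × 1.293 = 76.92 µg/L
Css,min = Css,max × e^(−kτ) = 76.92 × 0.2264 ≈ 17.4 µg/L

17.4 µg/L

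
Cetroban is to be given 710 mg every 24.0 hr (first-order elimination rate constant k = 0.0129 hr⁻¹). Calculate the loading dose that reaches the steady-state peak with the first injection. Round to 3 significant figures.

Accumulation ratio R = 1 / (1 − e^(−kτ)) = 1 / (1 − e^(−0.01290×24.0)) = 1 / (1 − 0.7337) = 3.756
Loading dose = maintenance dose × R = 710 × 3.756 ≈ 2670 mg

2670 mg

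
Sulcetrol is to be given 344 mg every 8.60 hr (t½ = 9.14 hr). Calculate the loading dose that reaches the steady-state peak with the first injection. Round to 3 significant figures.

k = ln 2 / 9.14 = 0.07584 hr⁻¹
Accumulation ratio R = 1 / (1 − e^(−kτ)) = 1 / (1 − e^(−0.07584×8.60)) = 1 / (1 − 0.5209) = 2.087
Loading dose = maintenance dose × R = 344 × 2.087 ≈ 718 mg

718 mg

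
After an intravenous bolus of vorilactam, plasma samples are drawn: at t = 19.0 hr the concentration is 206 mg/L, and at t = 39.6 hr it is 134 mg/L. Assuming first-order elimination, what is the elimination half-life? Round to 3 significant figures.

k = ln(C₁/C₂) / (t₂ − t₁) = ln(206/134) / (39.6 − 19.0)
  = 0.4300 / 20.60 = 0.02088 hr⁻¹
t½ = ln 2 / k = ln 2 / 0.02088 ≈ 33.2 hours

33.2 hours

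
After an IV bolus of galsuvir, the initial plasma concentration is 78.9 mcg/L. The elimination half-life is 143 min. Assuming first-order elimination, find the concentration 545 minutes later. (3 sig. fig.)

k = ln 2 / 143 = 0.004847 min⁻¹
545 min is 3.811 half-lives, so C = 78.9 × (1/2)^3.811 = 78.9 × 0.07124 ≈ 5.62 mcg/L

5.62 mcg/L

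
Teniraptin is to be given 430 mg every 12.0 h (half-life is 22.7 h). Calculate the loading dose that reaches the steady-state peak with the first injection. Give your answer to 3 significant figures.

1400 mg

k = ln 2 / 22.7 = 0.03054 h⁻¹
Accumulation ratio R = 1 / (1 − e^(−kτ)) = 1 / (1 − e^(−0.03054×12.0)) = 1 / (1 − 0.6932) = 3.260
Loading dose = maintenance dose × R = 430 × 3.260 ≈ 1400 mg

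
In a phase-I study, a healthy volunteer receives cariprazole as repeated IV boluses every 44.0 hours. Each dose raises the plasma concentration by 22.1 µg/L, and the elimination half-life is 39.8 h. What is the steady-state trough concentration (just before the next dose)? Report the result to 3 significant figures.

k = ln 2 / 39.8 = 0.01742 h⁻¹
Fraction remaining after one interval: e^(−kτ) = e^(−0.01742 × 44.0) = 0.4647
R = 1 / (1 − 0.4647) = 1.868
Css,max = 22.1 × 1.868 = 41.29 µg/L
Css,min = Css,max × e^(−kτ) = 41.29 × 0.4647 ≈ 19.2 µg/L

19.2 µg/L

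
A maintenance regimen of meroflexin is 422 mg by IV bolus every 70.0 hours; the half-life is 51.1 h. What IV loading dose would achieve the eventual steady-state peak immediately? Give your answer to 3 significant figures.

k = ln 2 / 51.1 = 0.01356 h⁻¹
Accumulation ratio R = 1 / (1 − e^(−kτ)) = 1 / (1 − e^(−0.01356×70.0)) = 1 / (1 − 0.3869) = 1.631
Loading dose = maintenance dose × R = 422 × 1.631 ≈ 688 mg

688 mg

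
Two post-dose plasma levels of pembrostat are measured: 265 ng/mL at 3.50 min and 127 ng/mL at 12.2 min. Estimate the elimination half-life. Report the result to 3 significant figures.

8.20 minutes

k = ln(C₁/C₂) / (t₂ − t₁) = ln(265/127) / (12.2 − 3.50)
  = 0.7355 / 8.700 = 0.08455 min⁻¹
t½ = ln 2 / k = ln 2 / 0.08455 ≈ 8.20 minutes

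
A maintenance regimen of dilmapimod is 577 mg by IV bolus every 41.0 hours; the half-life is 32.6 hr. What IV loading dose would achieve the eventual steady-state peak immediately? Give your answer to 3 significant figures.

k = ln 2 / 32.6 = 0.02126 hr⁻¹
Accumulation ratio R = 1 / (1 − e^(−kτ)) = 1 / (1 − e^(−0.02126×41.0)) = 1 / (1 − 0.4182) = 1.719
Loading dose = maintenance dose × R = 577 × 1.719 ≈ 992 mg

992 mg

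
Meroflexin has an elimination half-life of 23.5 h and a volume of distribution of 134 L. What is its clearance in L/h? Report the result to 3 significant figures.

3.95 L/h

k = ln 2 / t½ = ln 2 / 23.5 = 0.02950 h⁻¹
CL = k · V = 0.02950 × 134 ≈ 3.95 L/h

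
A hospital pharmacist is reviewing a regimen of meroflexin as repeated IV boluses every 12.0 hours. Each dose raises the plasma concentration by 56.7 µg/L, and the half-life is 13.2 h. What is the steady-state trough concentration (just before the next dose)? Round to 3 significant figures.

k = ln 2 / 13.2 = 0.05251 h⁻¹
Fraction remaining after one interval: e^(−kτ) = e^(−0.05251 × 12.0) = 0.5325
R = 1 / (1 − 0.5325) = 2.139
Css,max = 56.7 × 2.139 = 121.3 µg/L
Css,min = Css,max × e^(−kτ) = 121.3 × 0.5325 ≈ 64.6 µg/L

64.6 µg/L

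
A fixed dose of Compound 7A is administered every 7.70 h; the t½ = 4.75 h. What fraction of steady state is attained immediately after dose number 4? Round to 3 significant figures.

0.989

k = ln 2 / 4.75 = 0.1459 h⁻¹
f_n = 1 − e^(−nkτ) = 1 − e^(−4 × 0.1459 × 7.70) = 1 − e^(−4.495) = 1 − 0.01117 ≈ 0.989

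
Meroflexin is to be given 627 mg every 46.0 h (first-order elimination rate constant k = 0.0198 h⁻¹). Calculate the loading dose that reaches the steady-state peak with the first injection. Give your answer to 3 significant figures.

Accumulation ratio R = 1 / (1 − e^(−kτ)) = 1 / (1 − e^(−0.01980×46.0)) = 1 / (1 − 0.4022) = 1.673
Loading dose = maintenance dose × R = 627 × 1.673 ≈ 1050 mg

1050 mg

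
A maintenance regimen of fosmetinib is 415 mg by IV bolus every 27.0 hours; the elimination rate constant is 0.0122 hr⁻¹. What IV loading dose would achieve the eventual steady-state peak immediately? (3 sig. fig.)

Accumulation ratio R = 1 / (1 − e^(−kτ)) = 1 / (1 − e^(−0.01220×27.0)) = 1 / (1 − 0.7194) = 3.563
Loading dose = maintenance dose × R = 415 × 3.563 ≈ 1480 mg

1480 mg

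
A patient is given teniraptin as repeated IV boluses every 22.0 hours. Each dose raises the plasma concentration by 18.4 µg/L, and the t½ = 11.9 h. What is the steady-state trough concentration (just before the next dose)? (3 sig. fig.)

k = ln 2 / 11.9 = 0.05825 h⁻¹
Fraction remaining after one interval: e^(−kτ) = e^(−0.05825 × 22.0) = 0.2776
R = 1 / (1 − 0.2776) = 1.384
Css,max = 18.4 × 1.384 = 25.47 µg/L
Css,min = Css,max × e^(−kτ) = 25.47 × 0.2776 ≈ 7.07 µg/L

7.07 µg/L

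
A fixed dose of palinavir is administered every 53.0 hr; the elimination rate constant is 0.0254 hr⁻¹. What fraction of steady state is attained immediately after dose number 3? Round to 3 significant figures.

0.982

f_n = 1 − e^(−nkτ) = 1 − e^(−3 × 0.02540 × 53.0) = 1 − e^(−4.039) = 1 − 0.01762 ≈ 0.982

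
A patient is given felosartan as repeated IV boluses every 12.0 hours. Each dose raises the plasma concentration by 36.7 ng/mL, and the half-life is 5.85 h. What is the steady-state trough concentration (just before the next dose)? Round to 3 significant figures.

k = ln 2 / 5.85 = 0.1185 h⁻¹
Fraction remaining after one interval: e^(−kτ) = e^(−0.1185 × 12.0) = 0.2413
R = 1 / (1 − 0.2413) = 1.318
Css,max = 36.7 × 1.318 = 48.37 ng/mL
Css,min = Css,max × e^(−kτ) = 48.37 × 0.2413 ≈ 11.7 ng/mL

11.7 ng/mL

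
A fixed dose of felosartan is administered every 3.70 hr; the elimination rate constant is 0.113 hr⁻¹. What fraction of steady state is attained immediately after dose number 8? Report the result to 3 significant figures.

f_n = 1 − e^(−nkτ) = 1 − e^(−8 × 0.1130 × 3.70) = 1 − e^(−3.345) = 1 − 0.03527 ≈ 0.965

0.965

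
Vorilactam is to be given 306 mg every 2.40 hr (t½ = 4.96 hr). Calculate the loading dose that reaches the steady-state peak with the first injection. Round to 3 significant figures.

1070 mg

k = ln 2 / 4.96 = 0.1397 hr⁻¹
Accumulation ratio R = 1 / (1 − e^(−kτ)) = 1 / (1 − e^(−0.1397×2.40)) = 1 / (1 − 0.7151) = 3.509
Loading dose = maintenance dose × R = 306 × 3.509 ≈ 1070 mg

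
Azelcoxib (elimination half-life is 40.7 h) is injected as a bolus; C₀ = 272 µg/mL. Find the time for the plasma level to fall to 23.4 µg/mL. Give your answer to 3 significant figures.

144 hours

k = ln 2 / 40.7 = 0.01703 h⁻¹
C(t) = C₀ e^(−kt)  ⇒  t = ln(C₀/C) / k
t = ln(272/23.4) / 0.01703 = 2.453 / 0.01703 ≈ 144 hours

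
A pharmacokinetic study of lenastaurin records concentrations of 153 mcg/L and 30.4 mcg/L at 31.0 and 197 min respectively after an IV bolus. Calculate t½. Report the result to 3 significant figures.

71.2 minutes

k = ln(C₁/C₂) / (t₂ − t₁) = ln(153/30.4) / (197 − 31.0)
  = 1.616 / 166.0 = 0.009735 min⁻¹
t½ = ln 2 / k = ln 2 / 0.009735 ≈ 71.2 minutes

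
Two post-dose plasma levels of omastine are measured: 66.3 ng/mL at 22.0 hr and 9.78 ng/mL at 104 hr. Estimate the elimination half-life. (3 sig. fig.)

k = ln(C₁/C₂) / (t₂ − t₁) = ln(66.3/9.78) / (104 − 22.0)
  = 1.914 / 82.00 = 0.02334 hr⁻¹
t½ = ln 2 / k = ln 2 / 0.02334 ≈ 29.7 hours

29.7 hours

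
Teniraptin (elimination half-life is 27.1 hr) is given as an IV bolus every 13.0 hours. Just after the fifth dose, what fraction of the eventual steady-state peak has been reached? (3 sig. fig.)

k = ln 2 / 27.1 = 0.02558 hr⁻¹
f_n = 1 − e^(−nkτ) = 1 − e^(−5 × 0.02558 × 13.0) = 1 − e^(−1.663) = 1 − 0.1897 ≈ 0.810

0.810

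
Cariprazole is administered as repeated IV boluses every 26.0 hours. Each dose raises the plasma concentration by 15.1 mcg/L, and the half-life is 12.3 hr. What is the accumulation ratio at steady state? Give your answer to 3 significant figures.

1.30

k = ln 2 / 12.3 = 0.05635 hr⁻¹
Fraction remaining after one interval: e^(−kτ) = e^(−0.05635 × 26.0) = 0.2310
R = 1 / (1 − 0.2310) = 1 / 0.7690 ≈ 1.30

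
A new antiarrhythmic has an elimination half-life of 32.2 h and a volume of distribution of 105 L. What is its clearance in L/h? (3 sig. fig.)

k = ln 2 / t½ = ln 2 / 32.2 = 0.02153 h⁻¹
CL = k · V = 0.02153 × 105 ≈ 2.26 L/h

2.26 L/h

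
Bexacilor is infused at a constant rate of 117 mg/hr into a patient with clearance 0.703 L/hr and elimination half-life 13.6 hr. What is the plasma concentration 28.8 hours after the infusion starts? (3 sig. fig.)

128 µg/mL

Css = rate / CL = 117 / 0.703 = 166.4 µg/mL
k = ln 2 / 13.6 = 0.05097 hr⁻¹
C(t) = Css (1 − e^(−kt)) = 166.4 × (1 − e^(−1.468)) = 166.4 × 0.7696 ≈ 128 µg/mL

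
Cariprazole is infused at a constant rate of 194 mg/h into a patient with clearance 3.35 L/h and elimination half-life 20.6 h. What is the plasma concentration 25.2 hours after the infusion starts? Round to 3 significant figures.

33.1 µg/mL

Css = rate / CL = 194 / 3.35 = 57.91 µg/mL
k = ln 2 / 20.6 = 0.03365 h⁻¹
C(t) = Css (1 − e^(−kt)) = 57.91 × (1 − e^(−0.8479)) = 57.91 × 0.5717 ≈ 33.1 µg/mL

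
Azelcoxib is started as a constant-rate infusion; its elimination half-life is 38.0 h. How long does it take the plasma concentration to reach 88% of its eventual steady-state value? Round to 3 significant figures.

116 hours

k = ln 2 / 38.0 = 0.01824 h⁻¹
f = 1 − e^(−kt)  ⇒  t = −ln(1 − f) / k
t = −ln(1 − 0.88) / 0.01824 = 2.120 / 0.01824 ≈ 116 hours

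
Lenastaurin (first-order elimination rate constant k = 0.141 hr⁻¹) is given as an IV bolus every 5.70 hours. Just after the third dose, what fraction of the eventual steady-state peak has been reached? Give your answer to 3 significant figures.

f_n = 1 − e^(−nkτ) = 1 − e^(−3 × 0.1410 × 5.70) = 1 − e^(−2.411) = 1 − 0.08972 ≈ 0.910

0.910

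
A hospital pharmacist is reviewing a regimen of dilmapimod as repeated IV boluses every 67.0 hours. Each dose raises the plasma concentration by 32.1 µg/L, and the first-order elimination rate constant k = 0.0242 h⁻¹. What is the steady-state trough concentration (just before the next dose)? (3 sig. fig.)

Fraction remaining after one interval: e^(−kτ) = e^(−0.02420 × 67.0) = 0.1976
R = 1 / (1 − 0.1976) = 1.246
Css,max = 32.1 × 1.246 = 40.01 µg/L
Css,min = Css,max × e^(−kτ) = 40.01 × 0.1976 ≈ 7.91 µg/L

7.91 µg/L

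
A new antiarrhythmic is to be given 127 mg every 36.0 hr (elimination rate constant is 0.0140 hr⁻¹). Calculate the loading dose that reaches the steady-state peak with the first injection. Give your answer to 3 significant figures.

Accumulation ratio R = 1 / (1 − e^(−kτ)) = 1 / (1 − e^(−0.01400×36.0)) = 1 / (1 − 0.6041) = 2.526
Loading dose = maintenance dose × R = 127 × 2.526 ≈ 321 mg

321 mg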